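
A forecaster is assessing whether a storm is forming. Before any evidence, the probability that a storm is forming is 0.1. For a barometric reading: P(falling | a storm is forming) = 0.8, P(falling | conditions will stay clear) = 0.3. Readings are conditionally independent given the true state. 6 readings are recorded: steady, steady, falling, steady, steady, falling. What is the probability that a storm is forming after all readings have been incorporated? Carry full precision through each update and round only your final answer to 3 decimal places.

Each posterior becomes the prior for the next update.
After 'steady': P(storm) = 0.2·0.1000 / (0.2·0.1000 + 0.7·0.9000) ≈ 0.0308
After 'steady': P(storm) = 0.2·0.0308 / (0.2·0.0308 + 0.7·0.9692) ≈ 0.0090
After 'falling': P(storm) = 0.8·0.0090 / (0.8·0.0090 + 0.3·0.9910) ≈ 0.0236
After 'steady': P(storm) = 0.2·0.0236 / (0.2·0.0236 + 0.7·0.9764) ≈ 0.0069
After 'steady': P(storm) = 0.2·0.0069 / (0.2·0.0069 + 0.7·0.9931) ≈ 0.0020
After 'falling': P(storm) = 0.8·0.0020 / (0.8·0.0020 + 0.3·0.9980) ≈ 0.0052

0.005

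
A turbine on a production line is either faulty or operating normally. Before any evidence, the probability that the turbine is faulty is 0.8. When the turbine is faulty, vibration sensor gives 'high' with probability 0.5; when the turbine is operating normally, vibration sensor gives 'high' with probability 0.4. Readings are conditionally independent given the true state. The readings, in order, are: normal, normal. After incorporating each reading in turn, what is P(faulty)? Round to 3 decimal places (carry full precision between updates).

0.735

After 'normal': P(faulty) = 0.5·0.8000 / (0.5·0.8000 + 0.6·0.2000) ≈ 0.7692
After 'normal': P(faulty) = 0.5·0.7692 / (0.5·0.7692 + 0.6·0.2308) ≈ 0.7353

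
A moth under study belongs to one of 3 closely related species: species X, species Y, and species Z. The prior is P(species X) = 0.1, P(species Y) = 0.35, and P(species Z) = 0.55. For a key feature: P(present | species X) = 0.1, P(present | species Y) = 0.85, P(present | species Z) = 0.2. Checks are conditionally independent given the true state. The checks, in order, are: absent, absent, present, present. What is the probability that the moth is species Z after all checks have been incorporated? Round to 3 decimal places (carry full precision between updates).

After 'absent': normaliser = 0.9·0.1000 + 0.15·0.3500 + 0.8·0.5500; P(species X) ≈ 0.1545, P(species Y) ≈ 0.0901, P(species Z) ≈ 0.7554
After 'absent': normaliser = 0.9·0.1545 + 0.15·0.0901 + 0.8·0.7554; P(species X) ≈ 0.1837, P(species Y) ≈ 0.0179, P(species Z) ≈ 0.7984
After 'present': normaliser = 0.1·0.1837 + 0.85·0.0179 + 0.2·0.7984; P(species X) ≈ 0.0951, P(species Y) ≈ 0.0786, P(species Z) ≈ 0.8264
After 'present': normaliser = 0.1·0.0951 + 0.85·0.0786 + 0.2·0.8264; P(species X) ≈ 0.0394, P(species Y) ≈ 0.2765, P(species Z) ≈ 0.6842

0.684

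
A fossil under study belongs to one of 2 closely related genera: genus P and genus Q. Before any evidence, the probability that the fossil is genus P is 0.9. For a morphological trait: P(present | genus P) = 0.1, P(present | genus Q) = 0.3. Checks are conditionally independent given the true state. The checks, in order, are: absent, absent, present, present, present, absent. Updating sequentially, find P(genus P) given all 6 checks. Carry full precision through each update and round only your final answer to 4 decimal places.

0.4147

After 'absent': P(genus P) = 0.9·0.9000 / (0.9·0.9000 + 0.7·0.1000) ≈ 0.9205
After 'absent': P(genus P) = 0.9·0.9205 / (0.9·0.9205 + 0.7·0.0795) ≈ 0.9370
After 'present': P(genus P) = 0.1·0.9370 / (0.1·0.9370 + 0.3·0.0630) ≈ 0.8322
After 'present': P(genus P) = 0.1·0.8322 / (0.1·0.8322 + 0.3·0.1678) ≈ 0.6231
After 'present': P(genus P) = 0.1·0.6231 / (0.1·0.6231 + 0.3·0.3769) ≈ 0.3553
After 'absent': P(genus P) = 0.9·0.3553 / (0.9·0.3553 + 0.7·0.6447) ≈ 0.4147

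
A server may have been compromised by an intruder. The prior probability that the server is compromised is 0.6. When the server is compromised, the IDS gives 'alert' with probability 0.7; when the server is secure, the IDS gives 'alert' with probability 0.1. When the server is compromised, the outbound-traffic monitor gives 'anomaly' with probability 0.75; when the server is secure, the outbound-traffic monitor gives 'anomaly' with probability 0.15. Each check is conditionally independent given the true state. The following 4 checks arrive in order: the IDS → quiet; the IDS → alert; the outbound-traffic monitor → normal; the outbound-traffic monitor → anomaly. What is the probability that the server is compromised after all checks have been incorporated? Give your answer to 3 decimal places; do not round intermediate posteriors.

0.837

After the IDS='quiet': P(compromised) = 0.3·0.6000 / (0.3·0.6000 + 0.9·0.4000) ≈ 0.3333
After the IDS='alert': P(compromised) = 0.7·0.3333 / (0.7·0.3333 + 0.1·0.6667) ≈ 0.7778
After the outbound-traffic monitor='normal': P(compromised) = 0.25·0.7778 / (0.25·0.7778 + 0.85·0.2222) ≈ 0.5072
After the outbound-traffic monitor='anomaly': P(compromised) = 0.75·0.5072 / (0.75·0.5072 + 0.15·0.4928) ≈ 0.8373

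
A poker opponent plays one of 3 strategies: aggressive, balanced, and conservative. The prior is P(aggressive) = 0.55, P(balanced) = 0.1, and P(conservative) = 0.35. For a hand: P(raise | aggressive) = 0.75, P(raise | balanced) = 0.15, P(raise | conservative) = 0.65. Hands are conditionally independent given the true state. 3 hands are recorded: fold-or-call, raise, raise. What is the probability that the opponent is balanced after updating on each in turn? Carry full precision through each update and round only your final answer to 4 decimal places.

0.0146

After 'fold-or-call': normaliser = 0.25·0.5500 + 0.85·0.1000 + 0.35·0.3500; P(aggressive) ≈ 0.3986, P(balanced) ≈ 0.2464, P(conservative) ≈ 0.3551
After 'raise': normaliser = 0.75·0.3986 + 0.15·0.2464 + 0.65·0.3551; P(aggressive) ≈ 0.5275, P(balanced) ≈ 0.0652, P(conservative) ≈ 0.4073
After 'raise': normaliser = 0.75·0.5275 + 0.15·0.0652 + 0.65·0.4073; P(aggressive) ≈ 0.5904, P(balanced) ≈ 0.0146, P(conservative) ≈ 0.3950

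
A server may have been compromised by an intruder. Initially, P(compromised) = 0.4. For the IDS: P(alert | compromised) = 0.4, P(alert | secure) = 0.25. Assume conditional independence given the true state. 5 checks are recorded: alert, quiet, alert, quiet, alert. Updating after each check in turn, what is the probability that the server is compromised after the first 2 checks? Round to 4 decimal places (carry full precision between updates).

After 'alert': P(compromised) = 0.4·0.4000 / (0.4·0.4000 + 0.25·0.6000) ≈ 0.5161
After 'quiet': P(compromised) = 0.6·0.5161 / (0.6·0.5161 + 0.75·0.4839) ≈ 0.4604

0.4604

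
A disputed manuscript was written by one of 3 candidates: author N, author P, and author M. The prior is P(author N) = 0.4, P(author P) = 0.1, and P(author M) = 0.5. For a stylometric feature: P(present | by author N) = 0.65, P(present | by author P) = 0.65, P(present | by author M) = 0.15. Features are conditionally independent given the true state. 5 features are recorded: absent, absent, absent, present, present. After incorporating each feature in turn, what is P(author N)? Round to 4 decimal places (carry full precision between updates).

Apply Bayes' rule sequentially, carrying P(author N) forward.
After 'absent': normaliser = 0.35·0.4000 + 0.35·0.1000 + 0.85·0.5000; P(author N) ≈ 0.2333, P(author P) ≈ 0.0583, P(author M) ≈ 0.7083
After 'absent': normaliser = 0.35·0.2333 + 0.35·0.0583 + 0.85·0.7083; P(author N) ≈ 0.1160, P(author P) ≈ 0.0290, P(author M) ≈ 0.8550
After 'absent': normaliser = 0.35·0.1160 + 0.35·0.0290 + 0.85·0.8550; P(author N) ≈ 0.0522, P(author P) ≈ 0.0131, P(author M) ≈ 0.9347
After 'present': normaliser = 0.65·0.0522 + 0.65·0.0131 + 0.15·0.9347; P(author N) ≈ 0.1858, P(author P) ≈ 0.0465, P(author M) ≈ 0.7677
After 'present': normaliser = 0.65·0.1858 + 0.65·0.0465 + 0.15·0.7677; P(author N) ≈ 0.4538, P(author P) ≈ 0.1135, P(author M) ≈ 0.4327

0.4538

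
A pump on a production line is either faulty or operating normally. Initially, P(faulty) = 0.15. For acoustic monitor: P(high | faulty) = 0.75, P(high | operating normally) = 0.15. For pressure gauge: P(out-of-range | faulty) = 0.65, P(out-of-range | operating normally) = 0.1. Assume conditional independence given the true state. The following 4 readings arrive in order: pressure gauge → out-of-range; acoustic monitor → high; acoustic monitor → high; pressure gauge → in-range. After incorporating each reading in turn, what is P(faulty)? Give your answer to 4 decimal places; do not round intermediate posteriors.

After pressure gauge='out-of-range': P(faulty) = 0.65·0.1500 / (0.65·0.1500 + 0.1·0.8500) ≈ 0.5342
After acoustic monitor='high': P(faulty) = 0.75·0.5342 / (0.75·0.5342 + 0.15·0.4658) ≈ 0.8515
After acoustic monitor='high': P(faulty) = 0.75·0.8515 / (0.75·0.8515 + 0.15·0.1485) ≈ 0.9663
After pressure gauge='in-range': P(faulty) = 0.35·0.9663 / (0.35·0.9663 + 0.9·0.0337) ≈ 0.9177

0.9177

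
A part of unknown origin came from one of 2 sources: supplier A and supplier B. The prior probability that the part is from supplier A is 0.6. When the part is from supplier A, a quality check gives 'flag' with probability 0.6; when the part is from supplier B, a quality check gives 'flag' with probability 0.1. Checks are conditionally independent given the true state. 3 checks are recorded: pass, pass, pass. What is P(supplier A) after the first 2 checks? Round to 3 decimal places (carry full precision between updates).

0.229

Apply Bayes' rule sequentially, carrying P(supplier A) forward.
After 'pass': P(supplier A) = 0.4·0.6000 / (0.4·0.6000 + 0.9·0.4000) ≈ 0.4000
After 'pass': P(supplier A) = 0.4·0.4000 / (0.4·0.4000 + 0.9·0.6000) ≈ 0.2286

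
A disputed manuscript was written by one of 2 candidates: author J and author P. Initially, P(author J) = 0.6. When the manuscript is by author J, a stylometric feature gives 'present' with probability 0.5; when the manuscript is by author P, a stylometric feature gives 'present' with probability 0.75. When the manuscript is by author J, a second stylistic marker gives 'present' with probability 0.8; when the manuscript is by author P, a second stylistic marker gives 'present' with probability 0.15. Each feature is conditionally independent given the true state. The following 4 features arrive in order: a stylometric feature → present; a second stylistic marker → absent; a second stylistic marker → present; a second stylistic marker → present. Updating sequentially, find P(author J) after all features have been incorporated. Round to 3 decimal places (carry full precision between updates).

After a stylometric feature='present': P(author J) = 0.5·0.6000 / (0.5·0.6000 + 0.75·0.4000) ≈ 0.5000
After a second stylistic marker='absent': P(author J) = 0.2·0.5000 / (0.2·0.5000 + 0.85·0.5000) ≈ 0.1905
After a second stylistic marker='present': P(author J) = 0.8·0.1905 / (0.8·0.1905 + 0.15·0.8095) ≈ 0.5565
After a second stylistic marker='present': P(author J) = 0.8·0.5565 / (0.8·0.5565 + 0.15·0.4435) ≈ 0.8700

0.870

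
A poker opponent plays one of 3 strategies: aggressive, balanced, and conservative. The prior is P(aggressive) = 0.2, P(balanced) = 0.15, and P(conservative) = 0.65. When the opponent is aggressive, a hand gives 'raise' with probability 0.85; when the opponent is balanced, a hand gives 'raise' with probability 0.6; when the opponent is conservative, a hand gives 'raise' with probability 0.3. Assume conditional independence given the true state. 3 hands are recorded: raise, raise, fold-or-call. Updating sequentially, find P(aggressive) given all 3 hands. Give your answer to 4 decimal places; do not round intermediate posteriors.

0.2573

Apply Bayes' rule sequentially, carrying P(aggressive) forward.
After 'raise': normaliser = 0.85·0.2000 + 0.6·0.1500 + 0.3·0.6500; P(aggressive) ≈ 0.3736, P(balanced) ≈ 0.1978, P(conservative) ≈ 0.4286
After 'raise': normaliser = 0.85·0.3736 + 0.6·0.1978 + 0.3·0.4286; P(aggressive) ≈ 0.5623, P(balanced) ≈ 0.2101, P(conservative) ≈ 0.2276
After 'fold-or-call': normaliser = 0.15·0.5623 + 0.4·0.2101 + 0.7·0.2276; P(aggressive) ≈ 0.2573, P(balanced) ≈ 0.2565, P(conservative) ≈ 0.4862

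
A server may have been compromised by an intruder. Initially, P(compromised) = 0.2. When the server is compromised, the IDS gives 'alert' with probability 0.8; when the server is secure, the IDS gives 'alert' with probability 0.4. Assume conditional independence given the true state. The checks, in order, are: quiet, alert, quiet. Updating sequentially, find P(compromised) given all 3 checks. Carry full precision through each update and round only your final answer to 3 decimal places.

0.053

Apply Bayes' rule sequentially, carrying P(compromised) forward.
After 'quiet': P(compromised) = 0.2·0.2000 / (0.2·0.2000 + 0.6·0.8000) ≈ 0.0769
After 'alert': P(compromised) = 0.8·0.0769 / (0.8·0.0769 + 0.4·0.9231) ≈ 0.1429
After 'quiet': P(compromised) = 0.2·0.1429 / (0.2·0.1429 + 0.6·0.8571) ≈ 0.0526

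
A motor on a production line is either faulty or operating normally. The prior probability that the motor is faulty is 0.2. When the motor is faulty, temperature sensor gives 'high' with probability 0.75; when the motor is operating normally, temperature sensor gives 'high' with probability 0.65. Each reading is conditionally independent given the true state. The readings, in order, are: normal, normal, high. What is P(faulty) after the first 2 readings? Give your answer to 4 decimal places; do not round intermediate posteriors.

0.1131

After 'normal': P(faulty) = 0.25·0.2000 / (0.25·0.2000 + 0.35·0.8000) ≈ 0.1515
After 'normal': P(faulty) = 0.25·0.1515 / (0.25·0.1515 + 0.35·0.8485) ≈ 0.1131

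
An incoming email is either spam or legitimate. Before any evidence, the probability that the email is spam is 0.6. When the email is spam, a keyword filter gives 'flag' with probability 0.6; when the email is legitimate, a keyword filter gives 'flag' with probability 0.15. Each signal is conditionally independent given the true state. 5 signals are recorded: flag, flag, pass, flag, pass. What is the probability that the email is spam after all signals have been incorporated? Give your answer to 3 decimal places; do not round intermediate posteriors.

0.955

After 'flag': P(spam) = 0.6·0.6000 / (0.6·0.6000 + 0.15·0.4000) ≈ 0.8571
After 'flag': P(spam) = 0.6·0.8571 / (0.6·0.8571 + 0.15·0.1429) ≈ 0.9600
After 'pass': P(spam) = 0.4·0.9600 / (0.4·0.9600 + 0.85·0.0400) ≈ 0.9187
After 'flag': P(spam) = 0.6·0.9187 / (0.6·0.9187 + 0.15·0.0813) ≈ 0.9783
After 'pass': P(spam) = 0.4·0.9783 / (0.4·0.9783 + 0.85·0.0217) ≈ 0.9551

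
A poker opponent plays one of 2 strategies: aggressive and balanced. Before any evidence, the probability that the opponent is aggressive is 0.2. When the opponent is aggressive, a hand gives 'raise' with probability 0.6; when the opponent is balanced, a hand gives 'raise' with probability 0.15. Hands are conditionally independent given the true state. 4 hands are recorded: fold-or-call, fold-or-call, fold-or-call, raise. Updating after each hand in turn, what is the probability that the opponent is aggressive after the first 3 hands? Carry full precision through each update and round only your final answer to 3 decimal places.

0.025

After 'fold-or-call': P(aggressive) = 0.4·0.2000 / (0.4·0.2000 + 0.85·0.8000) ≈ 0.1053
After 'fold-or-call': P(aggressive) = 0.4·0.1053 / (0.4·0.1053 + 0.85·0.8947) ≈ 0.0525
After 'fold-or-call': P(aggressive) = 0.4·0.0525 / (0.4·0.0525 + 0.85·0.9475) ≈ 0.0254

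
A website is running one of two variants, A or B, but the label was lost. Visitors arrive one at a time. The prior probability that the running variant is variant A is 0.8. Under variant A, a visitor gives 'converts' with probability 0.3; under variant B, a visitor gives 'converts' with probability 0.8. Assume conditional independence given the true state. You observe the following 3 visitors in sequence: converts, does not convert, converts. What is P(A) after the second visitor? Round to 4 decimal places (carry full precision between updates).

0.8400

Apply Bayes' rule sequentially, carrying P(A) forward.
After 'converts': P(A) = 0.3·0.8000 / (0.3·0.8000 + 0.8·0.2000) ≈ 0.6000
After 'does not convert': P(A) = 0.7·0.6000 / (0.7·0.6000 + 0.2·0.4000) ≈ 0.8400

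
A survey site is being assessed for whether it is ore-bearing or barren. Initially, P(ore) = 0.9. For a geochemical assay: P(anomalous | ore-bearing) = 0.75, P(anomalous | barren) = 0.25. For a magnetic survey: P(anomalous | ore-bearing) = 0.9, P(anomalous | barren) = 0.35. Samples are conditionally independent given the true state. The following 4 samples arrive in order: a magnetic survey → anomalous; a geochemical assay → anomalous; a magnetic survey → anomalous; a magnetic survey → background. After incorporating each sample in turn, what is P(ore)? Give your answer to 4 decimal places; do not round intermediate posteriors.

0.9649

Each posterior becomes the prior for the next update.
After a magnetic survey='anomalous': P(ore) = 0.9·0.9000 / (0.9·0.9000 + 0.35·0.1000) ≈ 0.9586
After a geochemical assay='anomalous': P(ore) = 0.75·0.9586 / (0.75·0.9586 + 0.25·0.0414) ≈ 0.9858
After a magnetic survey='anomalous': P(ore) = 0.9·0.9858 / (0.9·0.9858 + 0.35·0.0142) ≈ 0.9944
After a magnetic survey='background': P(ore) = 0.1·0.9944 / (0.1·0.9944 + 0.65·0.0056) ≈ 0.9649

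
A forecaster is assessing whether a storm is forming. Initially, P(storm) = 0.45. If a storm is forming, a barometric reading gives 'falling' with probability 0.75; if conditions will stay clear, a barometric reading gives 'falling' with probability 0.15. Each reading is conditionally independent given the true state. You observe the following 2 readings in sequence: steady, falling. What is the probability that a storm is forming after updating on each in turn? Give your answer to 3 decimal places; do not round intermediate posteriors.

Apply Bayes' rule sequentially, carrying P(storm) forward.
After 'steady': P(storm) = 0.25·0.4500 / (0.25·0.4500 + 0.85·0.5500) ≈ 0.1940
After 'falling': P(storm) = 0.75·0.1940 / (0.75·0.1940 + 0.15·0.8060) ≈ 0.5461

0.546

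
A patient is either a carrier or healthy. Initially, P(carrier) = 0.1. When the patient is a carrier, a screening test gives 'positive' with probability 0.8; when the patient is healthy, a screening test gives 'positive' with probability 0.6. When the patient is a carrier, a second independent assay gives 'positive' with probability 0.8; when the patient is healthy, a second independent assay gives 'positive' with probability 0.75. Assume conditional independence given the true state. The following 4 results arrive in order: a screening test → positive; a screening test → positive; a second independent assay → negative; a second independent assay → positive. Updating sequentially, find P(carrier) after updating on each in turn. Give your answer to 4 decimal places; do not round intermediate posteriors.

0.1442

After a screening test='positive': P(carrier) = 0.8·0.1000 / (0.8·0.1000 + 0.6·0.9000) ≈ 0.1290
After a screening test='positive': P(carrier) = 0.8·0.1290 / (0.8·0.1290 + 0.6·0.8710) ≈ 0.1649
After a second independent assay='negative': P(carrier) = 0.2·0.1649 / (0.2·0.1649 + 0.25·0.8351) ≈ 0.1365
After a second independent assay='positive': P(carrier) = 0.8·0.1365 / (0.8·0.1365 + 0.75·0.8635) ≈ 0.1442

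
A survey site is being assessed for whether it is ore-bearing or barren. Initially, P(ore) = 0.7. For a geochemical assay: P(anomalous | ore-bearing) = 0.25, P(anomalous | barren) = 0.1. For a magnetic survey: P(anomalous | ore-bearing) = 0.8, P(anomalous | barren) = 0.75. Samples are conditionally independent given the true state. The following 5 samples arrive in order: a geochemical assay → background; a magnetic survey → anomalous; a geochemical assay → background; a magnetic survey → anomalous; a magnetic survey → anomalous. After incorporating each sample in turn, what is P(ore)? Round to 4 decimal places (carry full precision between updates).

Each posterior becomes the prior for the next update.
After a geochemical assay='background': P(ore) = 0.75·0.7000 / (0.75·0.7000 + 0.9·0.3000) ≈ 0.6604
After a magnetic survey='anomalous': P(ore) = 0.8·0.6604 / (0.8·0.6604 + 0.75·0.3396) ≈ 0.6747
After a geochemical assay='background': P(ore) = 0.75·0.6747 / (0.75·0.6747 + 0.9·0.3253) ≈ 0.6335
After a magnetic survey='anomalous': P(ore) = 0.8·0.6335 / (0.8·0.6335 + 0.75·0.3665) ≈ 0.6483
After a magnetic survey='anomalous': P(ore) = 0.8·0.6483 / (0.8·0.6483 + 0.75·0.3517) ≈ 0.6629

0.6629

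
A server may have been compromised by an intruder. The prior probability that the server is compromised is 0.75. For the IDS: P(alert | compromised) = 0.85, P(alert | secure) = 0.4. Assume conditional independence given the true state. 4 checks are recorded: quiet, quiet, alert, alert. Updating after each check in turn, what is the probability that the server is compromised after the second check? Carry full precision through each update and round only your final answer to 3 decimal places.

0.158

After 'quiet': P(compromised) = 0.15·0.7500 / (0.15·0.7500 + 0.6·0.2500) ≈ 0.4286
After 'quiet': P(compromised) = 0.15·0.4286 / (0.15·0.4286 + 0.6·0.5714) ≈ 0.1579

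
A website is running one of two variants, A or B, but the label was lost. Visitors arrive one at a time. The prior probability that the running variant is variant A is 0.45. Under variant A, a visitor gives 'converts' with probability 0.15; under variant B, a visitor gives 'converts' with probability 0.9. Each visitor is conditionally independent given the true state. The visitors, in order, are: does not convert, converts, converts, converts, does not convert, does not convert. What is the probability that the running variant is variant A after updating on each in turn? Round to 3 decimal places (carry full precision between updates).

0.699

After 'does not convert': P(A) = 0.85·0.4500 / (0.85·0.4500 + 0.1·0.5500) ≈ 0.8743
After 'converts': P(A) = 0.15·0.8743 / (0.15·0.8743 + 0.9·0.1257) ≈ 0.5368
After 'converts': P(A) = 0.15·0.5368 / (0.15·0.5368 + 0.9·0.4632) ≈ 0.1619
After 'converts': P(A) = 0.15·0.1619 / (0.15·0.1619 + 0.9·0.8381) ≈ 0.0312
After 'does not convert': P(A) = 0.85·0.0312 / (0.85·0.0312 + 0.1·0.9688) ≈ 0.2149
After 'does not convert': P(A) = 0.85·0.2149 / (0.85·0.2149 + 0.1·0.7851) ≈ 0.6994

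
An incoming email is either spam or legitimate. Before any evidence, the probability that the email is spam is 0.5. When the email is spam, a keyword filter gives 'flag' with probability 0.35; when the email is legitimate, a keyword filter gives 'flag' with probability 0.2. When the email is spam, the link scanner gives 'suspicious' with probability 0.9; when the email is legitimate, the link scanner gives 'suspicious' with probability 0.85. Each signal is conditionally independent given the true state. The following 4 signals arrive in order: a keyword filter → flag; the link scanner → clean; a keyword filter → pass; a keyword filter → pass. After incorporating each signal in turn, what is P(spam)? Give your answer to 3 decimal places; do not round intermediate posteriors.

Apply Bayes' rule sequentially, carrying P(spam) forward.
After a keyword filter='flag': P(spam) = 0.35·0.5000 / (0.35·0.5000 + 0.2·0.5000) ≈ 0.6364
After the link scanner='clean': P(spam) = 0.1·0.6364 / (0.1·0.6364 + 0.15·0.3636) ≈ 0.5385
After a keyword filter='pass': P(spam) = 0.65·0.5385 / (0.65·0.5385 + 0.8·0.4615) ≈ 0.4866
After a keyword filter='pass': P(spam) = 0.65·0.4866 / (0.65·0.4866 + 0.8·0.5134) ≈ 0.4351

0.435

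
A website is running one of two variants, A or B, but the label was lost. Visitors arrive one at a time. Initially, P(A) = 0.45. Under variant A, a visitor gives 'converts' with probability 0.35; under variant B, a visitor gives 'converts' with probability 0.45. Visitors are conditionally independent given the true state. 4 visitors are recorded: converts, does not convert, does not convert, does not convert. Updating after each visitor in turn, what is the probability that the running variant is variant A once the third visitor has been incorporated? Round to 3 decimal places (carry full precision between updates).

After 'converts': P(A) = 0.35·0.4500 / (0.35·0.4500 + 0.45·0.5500) ≈ 0.3889
After 'does not convert': P(A) = 0.65·0.3889 / (0.65·0.3889 + 0.55·0.6111) ≈ 0.4292
After 'does not convert': P(A) = 0.65·0.4292 / (0.65·0.4292 + 0.55·0.5708) ≈ 0.4706

0.471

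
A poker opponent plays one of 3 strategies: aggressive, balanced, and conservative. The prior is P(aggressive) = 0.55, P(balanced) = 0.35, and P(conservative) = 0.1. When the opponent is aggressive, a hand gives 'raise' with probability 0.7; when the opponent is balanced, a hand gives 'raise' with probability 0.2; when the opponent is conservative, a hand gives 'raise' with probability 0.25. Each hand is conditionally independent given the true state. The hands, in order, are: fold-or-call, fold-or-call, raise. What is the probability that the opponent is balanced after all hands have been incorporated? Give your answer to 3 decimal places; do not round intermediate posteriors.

0.479

After 'fold-or-call': normaliser = 0.3·0.5500 + 0.8·0.3500 + 0.75·0.1000; P(aggressive) ≈ 0.3173, P(balanced) ≈ 0.5385, P(conservative) ≈ 0.1442
After 'fold-or-call': normaliser = 0.3·0.3173 + 0.8·0.5385 + 0.75·0.1442; P(aggressive) ≈ 0.1501, P(balanced) ≈ 0.6793, P(conservative) ≈ 0.1706
After 'raise': normaliser = 0.7·0.1501 + 0.2·0.6793 + 0.25·0.1706; P(aggressive) ≈ 0.3705, P(balanced) ≈ 0.4791, P(conservative) ≈ 0.1504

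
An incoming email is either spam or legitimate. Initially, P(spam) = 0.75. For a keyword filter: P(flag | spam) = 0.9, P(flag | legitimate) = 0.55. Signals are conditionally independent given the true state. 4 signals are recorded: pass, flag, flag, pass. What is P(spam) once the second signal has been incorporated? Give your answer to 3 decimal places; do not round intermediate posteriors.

After 'pass': P(spam) = 0.1·0.7500 / (0.1·0.7500 + 0.45·0.2500) ≈ 0.4000
After 'flag': P(spam) = 0.9·0.4000 / (0.9·0.4000 + 0.55·0.6000) ≈ 0.5217

0.522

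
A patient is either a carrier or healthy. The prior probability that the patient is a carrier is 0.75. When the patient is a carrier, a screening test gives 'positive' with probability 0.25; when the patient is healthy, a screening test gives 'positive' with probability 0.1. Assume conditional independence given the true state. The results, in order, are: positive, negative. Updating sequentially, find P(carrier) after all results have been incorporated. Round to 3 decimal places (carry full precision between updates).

After 'positive': P(carrier) = 0.25·0.7500 / (0.25·0.7500 + 0.1·0.2500) ≈ 0.8824
After 'negative': P(carrier) = 0.75·0.8824 / (0.75·0.8824 + 0.9·0.1176) ≈ 0.8621

0.862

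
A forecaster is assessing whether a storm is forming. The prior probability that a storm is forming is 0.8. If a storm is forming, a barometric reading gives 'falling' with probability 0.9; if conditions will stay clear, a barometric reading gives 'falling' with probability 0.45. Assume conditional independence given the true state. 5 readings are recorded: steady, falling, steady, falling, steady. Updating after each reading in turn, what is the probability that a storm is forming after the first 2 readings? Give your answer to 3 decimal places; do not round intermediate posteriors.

After 'steady': P(storm) = 0.1·0.8000 / (0.1·0.8000 + 0.55·0.2000) ≈ 0.4211
After 'falling': P(storm) = 0.9·0.4211 / (0.9·0.4211 + 0.45·0.5789) ≈ 0.5926

0.593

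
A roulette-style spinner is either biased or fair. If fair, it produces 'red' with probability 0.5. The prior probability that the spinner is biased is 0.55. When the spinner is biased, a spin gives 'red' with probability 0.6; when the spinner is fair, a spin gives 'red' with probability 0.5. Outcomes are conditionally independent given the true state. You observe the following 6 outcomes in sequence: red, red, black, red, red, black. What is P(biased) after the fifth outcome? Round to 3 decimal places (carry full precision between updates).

After 'red': P(biased) = 0.6·0.5500 / (0.6·0.5500 + 0.5·0.4500) ≈ 0.5946
After 'red': P(biased) = 0.6·0.5946 / (0.6·0.5946 + 0.5·0.4054) ≈ 0.6377
After 'black': P(biased) = 0.4·0.6377 / (0.4·0.6377 + 0.5·0.3623) ≈ 0.5847
After 'red': P(biased) = 0.6·0.5847 / (0.6·0.5847 + 0.5·0.4153) ≈ 0.6282
After 'red': P(biased) = 0.6·0.6282 / (0.6·0.6282 + 0.5·0.3718) ≈ 0.6697

0.670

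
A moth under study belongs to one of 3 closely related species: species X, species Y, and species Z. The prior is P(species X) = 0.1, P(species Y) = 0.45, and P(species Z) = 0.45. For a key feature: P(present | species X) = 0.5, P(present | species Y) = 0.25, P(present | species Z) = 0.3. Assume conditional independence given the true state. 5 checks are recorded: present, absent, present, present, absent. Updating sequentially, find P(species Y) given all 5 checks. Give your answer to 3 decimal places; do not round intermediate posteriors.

0.303

Each posterior becomes the prior for the next update.
After 'present': normaliser = 0.5·0.1000 + 0.25·0.4500 + 0.3·0.4500; P(species X) ≈ 0.1681, P(species Y) ≈ 0.3782, P(species Z) ≈ 0.4538
After 'absent': normaliser = 0.5·0.1681 + 0.75·0.3782 + 0.7·0.4538; P(species X) ≈ 0.1226, P(species Y) ≈ 0.4139, P(species Z) ≈ 0.4635
After 'present': normaliser = 0.5·0.1226 + 0.25·0.4139 + 0.3·0.4635; P(species X) ≈ 0.2018, P(species Y) ≈ 0.3405, P(species Z) ≈ 0.4577
After 'present': normaliser = 0.5·0.2018 + 0.25·0.3405 + 0.3·0.4577; P(species X) ≈ 0.3121, P(species Y) ≈ 0.2633, P(species Z) ≈ 0.4246
After 'absent': normaliser = 0.5·0.3121 + 0.75·0.2633 + 0.7·0.4246; P(species X) ≈ 0.2398, P(species Y) ≈ 0.3035, P(species Z) ≈ 0.4568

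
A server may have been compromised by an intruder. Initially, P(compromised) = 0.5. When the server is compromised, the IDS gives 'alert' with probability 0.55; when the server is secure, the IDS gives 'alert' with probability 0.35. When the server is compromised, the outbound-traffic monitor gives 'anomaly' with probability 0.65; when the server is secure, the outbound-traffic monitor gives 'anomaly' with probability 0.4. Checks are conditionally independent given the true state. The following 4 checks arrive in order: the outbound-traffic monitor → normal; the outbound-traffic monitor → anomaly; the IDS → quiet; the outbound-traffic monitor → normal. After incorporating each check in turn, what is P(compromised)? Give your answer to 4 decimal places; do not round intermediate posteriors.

0.2768

After the outbound-traffic monitor='normal': P(compromised) = 0.35·0.5000 / (0.35·0.5000 + 0.6·0.5000) ≈ 0.3684
After the outbound-traffic monitor='anomaly': P(compromised) = 0.65·0.3684 / (0.65·0.3684 + 0.4·0.6316) ≈ 0.4866
After the IDS='quiet': P(compromised) = 0.45·0.4866 / (0.45·0.4866 + 0.65·0.5134) ≈ 0.3962
After the outbound-traffic monitor='normal': P(compromised) = 0.35·0.3962 / (0.35·0.3962 + 0.6·0.6038) ≈ 0.2768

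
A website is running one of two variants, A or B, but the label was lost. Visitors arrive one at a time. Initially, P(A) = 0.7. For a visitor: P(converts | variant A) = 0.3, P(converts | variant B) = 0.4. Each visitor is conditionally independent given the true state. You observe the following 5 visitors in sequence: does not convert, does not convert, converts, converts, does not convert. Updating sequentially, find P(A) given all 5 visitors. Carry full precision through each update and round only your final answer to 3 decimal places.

0.676

After 'does not convert': P(A) = 0.7·0.7000 / (0.7·0.7000 + 0.6·0.3000) ≈ 0.7313
After 'does not convert': P(A) = 0.7·0.7313 / (0.7·0.7313 + 0.6·0.2687) ≈ 0.7605
After 'converts': P(A) = 0.3·0.7605 / (0.3·0.7605 + 0.4·0.2395) ≈ 0.7043
After 'converts': P(A) = 0.3·0.7043 / (0.3·0.7043 + 0.4·0.2957) ≈ 0.6411
After 'does not convert': P(A) = 0.7·0.6411 / (0.7·0.6411 + 0.6·0.3589) ≈ 0.6758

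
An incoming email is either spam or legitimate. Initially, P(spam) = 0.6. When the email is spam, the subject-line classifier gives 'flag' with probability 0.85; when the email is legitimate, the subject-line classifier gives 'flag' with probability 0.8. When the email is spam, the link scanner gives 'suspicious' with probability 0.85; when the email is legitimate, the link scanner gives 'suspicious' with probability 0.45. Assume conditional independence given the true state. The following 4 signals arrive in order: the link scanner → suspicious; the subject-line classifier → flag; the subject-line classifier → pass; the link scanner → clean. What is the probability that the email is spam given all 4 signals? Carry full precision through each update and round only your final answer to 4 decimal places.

Each posterior becomes the prior for the next update.
After the link scanner='suspicious': P(spam) = 0.85·0.6000 / (0.85·0.6000 + 0.45·0.4000) ≈ 0.7391
After the subject-line classifier='flag': P(spam) = 0.85·0.7391 / (0.85·0.7391 + 0.8·0.2609) ≈ 0.7506
After the subject-line classifier='pass': P(spam) = 0.15·0.7506 / (0.15·0.7506 + 0.2·0.2494) ≈ 0.6930
After the link scanner='clean': P(spam) = 0.15·0.6930 / (0.15·0.6930 + 0.55·0.3070) ≈ 0.3811

0.3811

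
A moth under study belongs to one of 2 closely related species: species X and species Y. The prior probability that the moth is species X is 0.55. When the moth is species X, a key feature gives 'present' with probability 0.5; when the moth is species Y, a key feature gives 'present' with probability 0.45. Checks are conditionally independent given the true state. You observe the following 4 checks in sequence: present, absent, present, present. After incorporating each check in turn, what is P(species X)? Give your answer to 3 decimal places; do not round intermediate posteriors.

0.604

After 'present': P(species X) = 0.5·0.5500 / (0.5·0.5500 + 0.45·0.4500) ≈ 0.5759
After 'absent': P(species X) = 0.5·0.5759 / (0.5·0.5759 + 0.55·0.4241) ≈ 0.5525
After 'present': P(species X) = 0.5·0.5525 / (0.5·0.5525 + 0.45·0.4475) ≈ 0.5784
After 'present': P(species X) = 0.5·0.5784 / (0.5·0.5784 + 0.45·0.4216) ≈ 0.6038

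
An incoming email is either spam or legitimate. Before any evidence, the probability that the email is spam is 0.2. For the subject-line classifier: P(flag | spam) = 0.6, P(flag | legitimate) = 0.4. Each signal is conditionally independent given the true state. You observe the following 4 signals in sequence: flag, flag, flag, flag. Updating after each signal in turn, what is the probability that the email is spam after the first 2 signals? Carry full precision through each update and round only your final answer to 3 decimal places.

After 'flag': P(spam) = 0.6·0.2000 / (0.6·0.2000 + 0.4·0.8000) ≈ 0.2727
After 'flag': P(spam) = 0.6·0.2727 / (0.6·0.2727 + 0.4·0.7273) ≈ 0.3600

0.360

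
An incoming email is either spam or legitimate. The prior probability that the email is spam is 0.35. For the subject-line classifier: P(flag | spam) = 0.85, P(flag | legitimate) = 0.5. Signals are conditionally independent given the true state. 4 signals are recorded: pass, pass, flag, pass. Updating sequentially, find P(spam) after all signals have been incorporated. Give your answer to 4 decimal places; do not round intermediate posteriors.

0.0241

After 'pass': P(spam) = 0.15·0.3500 / (0.15·0.3500 + 0.5·0.6500) ≈ 0.1391
After 'pass': P(spam) = 0.15·0.1391 / (0.15·0.1391 + 0.5·0.8609) ≈ 0.0462
After 'flag': P(spam) = 0.85·0.0462 / (0.85·0.0462 + 0.5·0.9538) ≈ 0.0761
After 'pass': P(spam) = 0.15·0.0761 / (0.15·0.0761 + 0.5·0.9239) ≈ 0.0241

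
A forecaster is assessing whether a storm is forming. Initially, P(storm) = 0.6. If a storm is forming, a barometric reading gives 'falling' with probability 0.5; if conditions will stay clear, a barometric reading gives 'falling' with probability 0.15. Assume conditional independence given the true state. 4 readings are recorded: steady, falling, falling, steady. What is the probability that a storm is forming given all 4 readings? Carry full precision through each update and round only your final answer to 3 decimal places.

0.852

After 'steady': P(storm) = 0.5·0.6000 / (0.5·0.6000 + 0.85·0.4000) ≈ 0.4688
After 'falling': P(storm) = 0.5·0.4688 / (0.5·0.4688 + 0.15·0.5312) ≈ 0.7463
After 'falling': P(storm) = 0.5·0.7463 / (0.5·0.7463 + 0.15·0.2537) ≈ 0.9074
After 'steady': P(storm) = 0.5·0.9074 / (0.5·0.9074 + 0.85·0.0926) ≈ 0.8522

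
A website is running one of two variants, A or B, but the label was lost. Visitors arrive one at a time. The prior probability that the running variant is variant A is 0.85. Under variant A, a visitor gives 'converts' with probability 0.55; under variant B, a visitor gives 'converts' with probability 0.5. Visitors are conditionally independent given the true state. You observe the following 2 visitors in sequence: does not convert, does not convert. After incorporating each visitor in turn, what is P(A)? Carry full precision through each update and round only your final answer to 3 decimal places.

0.821

Each posterior becomes the prior for the next update.
After 'does not convert': P(A) = 0.45·0.8500 / (0.45·0.8500 + 0.5·0.1500) ≈ 0.8361
After 'does not convert': P(A) = 0.45·0.8361 / (0.45·0.8361 + 0.5·0.1639) ≈ 0.8211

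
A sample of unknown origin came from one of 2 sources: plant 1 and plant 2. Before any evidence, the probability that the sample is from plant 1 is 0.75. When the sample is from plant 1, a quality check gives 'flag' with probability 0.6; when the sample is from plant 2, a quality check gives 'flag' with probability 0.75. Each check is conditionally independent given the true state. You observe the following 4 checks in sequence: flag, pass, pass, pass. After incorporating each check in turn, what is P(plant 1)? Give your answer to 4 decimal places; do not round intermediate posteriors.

0.9077

Apply Bayes' rule sequentially, carrying P(plant 1) forward.
After 'flag': P(plant 1) = 0.6·0.7500 / (0.6·0.7500 + 0.75·0.2500) ≈ 0.7059
After 'pass': P(plant 1) = 0.4·0.7059 / (0.4·0.7059 + 0.25·0.2941) ≈ 0.7934
After 'pass': P(plant 1) = 0.4·0.7934 / (0.4·0.7934 + 0.25·0.2066) ≈ 0.8600
After 'pass': P(plant 1) = 0.4·0.8600 / (0.4·0.8600 + 0.25·0.1400) ≈ 0.9077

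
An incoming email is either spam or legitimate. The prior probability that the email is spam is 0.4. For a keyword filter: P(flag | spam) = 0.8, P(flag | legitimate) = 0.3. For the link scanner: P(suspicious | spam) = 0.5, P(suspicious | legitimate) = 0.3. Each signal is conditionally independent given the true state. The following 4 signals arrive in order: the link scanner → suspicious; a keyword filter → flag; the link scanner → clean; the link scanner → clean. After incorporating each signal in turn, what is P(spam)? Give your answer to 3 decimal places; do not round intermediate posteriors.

0.602

Each posterior becomes the prior for the next update.
After the link scanner='suspicious': P(spam) = 0.5·0.4000 / (0.5·0.4000 + 0.3·0.6000) ≈ 0.5263
After a keyword filter='flag': P(spam) = 0.8·0.5263 / (0.8·0.5263 + 0.3·0.4737) ≈ 0.7477
After the link scanner='clean': P(spam) = 0.5·0.7477 / (0.5·0.7477 + 0.7·0.2523) ≈ 0.6791
After the link scanner='clean': P(spam) = 0.5·0.6791 / (0.5·0.6791 + 0.7·0.3209) ≈ 0.6019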